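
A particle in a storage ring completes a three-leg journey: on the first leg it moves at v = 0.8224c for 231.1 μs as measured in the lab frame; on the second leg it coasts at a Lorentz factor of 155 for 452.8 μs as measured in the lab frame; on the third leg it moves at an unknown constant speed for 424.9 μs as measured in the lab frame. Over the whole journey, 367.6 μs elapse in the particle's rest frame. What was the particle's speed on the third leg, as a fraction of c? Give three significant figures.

β = 0.836

Leg 1: γ = 1/√(1 − 0.8224²) = 1/√0.3237 = 1.758; τ_1 = 231.1/1.758 = 131.5 μs.
Leg 2: γ = 155; τ_2 = 452.8/155.0 = 2.921 μs.
Leg 3: speed unknown; τ_3 = 424.9/γ_3.
Total proper time: 131.5 + 2.921 + τ_3 = 367.6, so τ_3 = 367.6 − 134.4 = 233.2 μs.
γ_3 = 424.9/233.2 = 1.822; β = √(1 − 1/γ²) = √0.6988.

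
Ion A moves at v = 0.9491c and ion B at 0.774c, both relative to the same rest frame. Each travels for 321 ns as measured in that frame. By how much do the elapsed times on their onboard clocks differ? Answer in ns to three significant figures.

A: γ = 1/√(1 − 0.9491²) = 1/√0.09921 = 3.175; τ_A = 321/3.175 = 101.1 ns.
B: γ = 1/√(1 − 0.774²) = 1/√0.4009 = 1.579; τ_B = 321/1.579 = 203.3 ns.

|τ_A − τ_B| = 102 ns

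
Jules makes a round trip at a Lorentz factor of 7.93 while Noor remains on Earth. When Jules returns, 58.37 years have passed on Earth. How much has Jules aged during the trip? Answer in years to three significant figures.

γ = 7.93
Jules's clock measures proper time along the trip: τ = Δt/γ = 58.37/7.930 years.

τ = 7.36 years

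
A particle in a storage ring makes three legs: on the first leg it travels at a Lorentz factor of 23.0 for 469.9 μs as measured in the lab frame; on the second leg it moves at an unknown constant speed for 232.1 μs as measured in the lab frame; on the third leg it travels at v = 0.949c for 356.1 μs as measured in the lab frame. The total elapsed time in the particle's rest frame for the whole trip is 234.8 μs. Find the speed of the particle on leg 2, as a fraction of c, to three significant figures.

Leg 1: γ = 23.0; τ_1 = 469.9/23.00 = 20.43 μs.
Leg 2: speed unknown; τ_2 = 232.1/γ_2.
Leg 3: γ = 1/√(1 − 0.949²) = 1/√0.09940 = 3.172; τ_3 = 356.1/3.172 = 112.3 μs.
Total proper time: 20.43 + τ_2 + 112.3 = 234.8, so τ_2 = 234.8 − 132.7 = 102.1 μs.
γ_2 = 232.1/102.1 = 2.273; β = √(1 − 1/γ²) = √0.8065.

β = 0.898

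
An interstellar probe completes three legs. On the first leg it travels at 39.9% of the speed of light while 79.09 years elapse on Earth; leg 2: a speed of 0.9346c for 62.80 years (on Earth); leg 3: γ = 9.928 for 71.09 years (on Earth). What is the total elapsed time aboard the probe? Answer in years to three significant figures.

τ = 102 years

Leg 1: β = 0.399; γ = 1/√(1 − 0.399²) = 1/√0.8408 = 1.091; τ_1 = 79.09/1.091 = 72.52 years.
Leg 2: γ = 1/√(1 − 0.9346²) = 1/√0.1265 = 2.811; τ_2 = 62.80/2.811 = 22.34 years.
Leg 3: γ = 9.928; τ_3 = 71.09/9.928 = 7.161 years.
Total: 72.52 + 22.34 + 7.161 years.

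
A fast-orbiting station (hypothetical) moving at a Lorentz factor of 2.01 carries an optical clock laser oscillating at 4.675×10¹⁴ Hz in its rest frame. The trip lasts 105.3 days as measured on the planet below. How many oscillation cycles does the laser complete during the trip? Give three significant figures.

γ = 2.01
The oscillator's own cycle count is N = f × τ where τ is the proper time aboard the station. τ = Δt/γ = 105.3/2.010 = 52.39 days = 4.526×10⁶ s.
N = 4.675×10¹⁴ × 4.526×10⁶ = 2.116×10²¹.

N = 2.12×10²¹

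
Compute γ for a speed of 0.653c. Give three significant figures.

γ = 1/√(1 − 0.653²) = 1/√0.5736 = 1.320

γ = 1.32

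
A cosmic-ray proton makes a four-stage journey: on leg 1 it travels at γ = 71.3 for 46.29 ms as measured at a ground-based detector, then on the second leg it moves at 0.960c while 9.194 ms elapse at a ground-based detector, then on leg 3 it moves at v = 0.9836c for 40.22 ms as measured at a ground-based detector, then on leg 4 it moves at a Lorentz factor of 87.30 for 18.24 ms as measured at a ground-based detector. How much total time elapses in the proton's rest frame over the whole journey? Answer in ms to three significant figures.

τ = 10.7 ms

Leg 1: γ = 71.3; τ_1 = 46.29/71.30 = 0.6492 ms.
Leg 2: γ = 1/√(1 − 0.960²) = 25/7 ≈ 3.571; τ_2 = 9.194/3.571 = 2.574 ms.
Leg 3: γ = 1/√(1 − 0.9836²) = 1/√0.03253 = 5.544; τ_3 = 40.22/5.544 = 7.254 ms.
Leg 4: γ = 87.30; τ_4 = 18.24/87.30 = 0.2089 ms.
Total: 0.6492 + 2.574 + 7.254 + 0.2089 ms.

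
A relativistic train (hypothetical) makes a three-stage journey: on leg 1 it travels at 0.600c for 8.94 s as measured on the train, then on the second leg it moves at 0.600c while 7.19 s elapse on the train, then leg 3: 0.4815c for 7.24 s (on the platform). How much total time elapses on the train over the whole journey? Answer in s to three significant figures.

τ = 22.5 s

Leg 1: 8.94 s is already measured on the train.
Leg 2: 7.19 s is already measured on the train.
Leg 3: γ = 1/√(1 − 0.4815²) = 1/√0.7682 = 1.141; τ_3 = 7.24/1.141 = 6.345 s.
Total: 8.940 + 7.190 + 6.345 s.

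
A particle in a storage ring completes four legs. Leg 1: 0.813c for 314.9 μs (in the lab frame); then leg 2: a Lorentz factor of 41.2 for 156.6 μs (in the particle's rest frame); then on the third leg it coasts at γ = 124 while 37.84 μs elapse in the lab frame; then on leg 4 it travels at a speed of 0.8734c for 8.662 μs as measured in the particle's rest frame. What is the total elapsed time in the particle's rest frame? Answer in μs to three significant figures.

τ = 349 μs

Leg 1: γ = 1/√(1 − 0.813²) = 1/√0.3390 = 1.717; τ_1 = 314.9/1.717 = 183.4 μs.
Leg 2: 156.6 μs is already measured in the particle's rest frame.
Leg 3: γ = 124; τ_3 = 37.84/124.0 = 0.3052 μs.
Leg 4: 8.662 μs is already measured in the particle's rest frame.
Total: 183.4 + 156.6 + 0.3052 + 8.662 μs.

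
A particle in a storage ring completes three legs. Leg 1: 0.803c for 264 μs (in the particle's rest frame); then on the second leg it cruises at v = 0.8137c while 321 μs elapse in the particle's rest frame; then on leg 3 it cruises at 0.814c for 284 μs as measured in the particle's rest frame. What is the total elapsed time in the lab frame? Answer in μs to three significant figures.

Leg 1: γ = 1/√(1 − 0.803²) = 1/√0.3552 = 1.678; Δt_1 = 1.678 × 264 = 443.0 μs.
Leg 2: γ = 1/√(1 − 0.8137²) = 1/√0.3379 = 1.720; Δt_2 = 1.720 × 321 = 552.2 μs.
Leg 3: γ = 1/√(1 − 0.814²) = 1/√0.3374 = 1.722; Δt_3 = 1.722 × 284 = 488.9 μs.
Total: 443.0 + 552.2 + 488.9 μs.

Δt = 1480 μs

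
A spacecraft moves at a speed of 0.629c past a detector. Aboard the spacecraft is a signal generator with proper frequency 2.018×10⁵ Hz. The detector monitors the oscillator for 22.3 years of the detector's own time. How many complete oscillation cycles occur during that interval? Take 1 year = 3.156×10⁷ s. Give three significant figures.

N = 1.10×10¹⁴

γ = 1/√(1 − 0.629²) = 1/√0.6044 = 1.286
During 22.3 years of lab time, the oscillator's proper time advances by τ = Δt/γ = 22.3/1.286 = 17.34 years = 5.471×10⁸ s.
N = f × τ = 2.018×10⁵ × 5.471×10⁸ = 1.104×10¹⁴.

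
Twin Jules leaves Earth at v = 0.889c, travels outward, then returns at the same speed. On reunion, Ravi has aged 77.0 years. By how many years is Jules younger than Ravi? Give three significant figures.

Δt − τ = 41.7 years

γ = 1/√(1 − 0.889²) = 1/√0.2097 = 2.184
Jules's elapsed proper time: τ = 77.0/2.184 = 35.26 years.
Age gap = Δt − τ = 77.0 − 35.26 years.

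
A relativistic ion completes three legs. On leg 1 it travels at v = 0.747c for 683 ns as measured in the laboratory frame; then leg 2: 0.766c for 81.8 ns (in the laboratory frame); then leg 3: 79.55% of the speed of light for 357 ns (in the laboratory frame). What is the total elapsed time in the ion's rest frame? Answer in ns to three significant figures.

Leg 1: γ = 1/√(1 − 0.747²) = 1/√0.4420 = 1.504; τ_1 = 683/1.504 = 454.1 ns.
Leg 2: γ = 1/√(1 − 0.766²) = 1/√0.4132 = 1.556; τ_2 = 81.8/1.556 = 52.58 ns.
Leg 3: β = 0.7955; γ = 1/√(1 − 0.7955²) = 1/√0.3672 = 1.650; τ_3 = 357/1.650 = 216.3 ns.
Total: 454.1 + 52.58 + 216.3 ns.

τ = 723 ns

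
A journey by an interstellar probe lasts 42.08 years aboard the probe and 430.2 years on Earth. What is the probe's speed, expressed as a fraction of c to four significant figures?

The proper time is measured aboard the probe (both events occur at the probe's location); Δt is measured on Earth. γ = Δt/τ = 430.2/42.08 = 10.22.
β = √(1 − 1/γ²) = √(1 − 0.009568) = √0.9904

v = 0.9952c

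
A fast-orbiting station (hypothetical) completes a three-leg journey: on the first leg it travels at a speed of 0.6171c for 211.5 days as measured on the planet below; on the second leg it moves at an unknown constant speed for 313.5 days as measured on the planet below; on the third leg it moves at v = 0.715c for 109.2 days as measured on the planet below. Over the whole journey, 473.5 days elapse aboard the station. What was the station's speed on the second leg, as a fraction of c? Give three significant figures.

β = 0.677

Leg 1: γ = 1/√(1 − 0.6171²) = 1/√0.6192 = 1.271; τ_1 = 211.5/1.271 = 166.4 days.
Leg 2: speed unknown; τ_2 = 313.5/γ_2.
Leg 3: γ = 1/√(1 − 0.715²) = 1/√0.4888 = 1.430; τ_3 = 109.2/1.430 = 76.34 days.
Total proper time: 166.4 + τ_2 + 76.34 = 473.5, so τ_2 = 473.5 − 242.8 = 230.7 days.
γ_2 = 313.5/230.7 = 1.359; β = √(1 − 1/γ²) = √0.4583.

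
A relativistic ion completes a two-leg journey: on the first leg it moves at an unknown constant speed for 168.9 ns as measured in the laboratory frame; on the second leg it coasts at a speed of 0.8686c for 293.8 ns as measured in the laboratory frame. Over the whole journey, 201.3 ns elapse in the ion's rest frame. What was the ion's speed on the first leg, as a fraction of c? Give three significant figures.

Leg 1: speed unknown; τ_1 = 168.9/γ_1.
Leg 2: γ = 1/√(1 − 0.8686²) = 1/√0.2455 = 2.018; τ_2 = 293.8/2.018 = 145.6 ns.
Total proper time: τ_1 + 145.6 = 201.3, so τ_1 = 201.3 − 145.6 = 55.72 ns.
γ_1 = 168.9/55.72 = 3.031; β = √(1 − 1/γ²) = √0.8912.

β = 0.944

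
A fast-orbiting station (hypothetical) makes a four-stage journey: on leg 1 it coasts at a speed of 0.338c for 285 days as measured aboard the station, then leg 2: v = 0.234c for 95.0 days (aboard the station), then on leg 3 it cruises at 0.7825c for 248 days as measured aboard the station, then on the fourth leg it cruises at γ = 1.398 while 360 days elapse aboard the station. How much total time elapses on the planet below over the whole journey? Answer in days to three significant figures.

Leg 1: γ = 1/√(1 − 0.338²) = 1/√0.8858 = 1.063; Δt_1 = 1.063 × 285 = 302.8 days.
Leg 2: γ = 1/√(1 − 0.234²) = 1/√0.9452 = 1.029; Δt_2 = 1.029 × 95.0 = 97.71 days.
Leg 3: γ = 1/√(1 − 0.7825²) = 1/√0.3877 = 1.606; Δt_3 = 1.606 × 248 = 398.3 days.
Leg 4: γ = 1.398; Δt_4 = 1.398 × 360 = 503.3 days.
Total: 302.8 + 97.71 + 398.3 + 503.3 days.

Δt = 1300 days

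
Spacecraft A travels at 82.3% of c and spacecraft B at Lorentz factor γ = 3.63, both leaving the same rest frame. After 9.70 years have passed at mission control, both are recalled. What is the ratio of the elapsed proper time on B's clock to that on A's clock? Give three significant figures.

τ_B/τ_A = 0.485

A: β = 0.823; γ = 1/√(1 − 0.823²) = 1/√0.3227 = 1.760. B: γ = 3.63.
τ_A/τ_B = γ_B/γ_A = 3.630/1.760 = 2.062, so τ_B/τ_A = 0.4850.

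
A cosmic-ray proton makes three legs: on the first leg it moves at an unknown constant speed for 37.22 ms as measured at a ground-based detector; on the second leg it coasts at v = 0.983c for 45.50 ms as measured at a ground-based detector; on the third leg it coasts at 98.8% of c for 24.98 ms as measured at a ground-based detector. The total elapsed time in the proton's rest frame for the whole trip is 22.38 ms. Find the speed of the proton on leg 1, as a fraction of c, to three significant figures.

β = 0.962

Leg 1: speed unknown; τ_1 = 37.22/γ_1.
Leg 2: γ = 1/√(1 − 0.983²) = 1/√0.03371 = 5.446; τ_2 = 45.50/5.446 = 8.354 ms.
Leg 3: β = 0.988; γ = 1/√(1 − 0.988²) = 1/√0.02386 = 6.474; τ_3 = 24.98/6.474 = 3.858 ms.
Total proper time: τ_1 + 8.354 + 3.858 = 22.38, so τ_1 = 22.38 − 12.21 = 10.17 ms.
γ_1 = 37.22/10.17 = 3.661; β = √(1 − 1/γ²) = √0.9254.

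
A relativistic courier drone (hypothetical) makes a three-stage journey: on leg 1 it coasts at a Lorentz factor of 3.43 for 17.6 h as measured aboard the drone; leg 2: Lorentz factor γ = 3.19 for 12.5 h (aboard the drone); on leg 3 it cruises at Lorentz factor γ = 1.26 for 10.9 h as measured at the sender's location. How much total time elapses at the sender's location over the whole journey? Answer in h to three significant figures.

Leg 1: γ = 3.43; Δt_1 = 3.430 × 17.6 = 60.37 h.
Leg 2: γ = 3.19; Δt_2 = 3.190 × 12.5 = 39.88 h.
Leg 3: 10.9 h is already measured at the sender's location.
Total: 60.37 + 39.88 + 10.90 h.

Δt = 111 h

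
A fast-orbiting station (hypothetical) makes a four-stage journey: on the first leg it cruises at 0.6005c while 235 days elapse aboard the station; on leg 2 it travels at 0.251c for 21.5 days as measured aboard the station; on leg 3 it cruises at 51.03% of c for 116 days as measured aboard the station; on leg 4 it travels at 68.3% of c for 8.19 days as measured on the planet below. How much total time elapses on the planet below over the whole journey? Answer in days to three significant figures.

Leg 1: γ = 1/√(1 − 0.6005²) = 1/√0.6394 = 1.251; Δt_1 = 1.251 × 235 = 293.9 days.
Leg 2: γ = 1/√(1 − 0.251²) = 1/√0.9370 = 1.033; Δt_2 = 1.033 × 21.5 = 22.21 days.
Leg 3: β = 0.5103; γ = 1/√(1 − 0.5103²) = 1/√0.7396 = 1.163; Δt_3 = 1.163 × 116 = 134.9 days.
Leg 4: 8.19 days is already measured on the planet below.
Total: 293.9 + 22.21 + 134.9 + 8.190 days.

Δt = 459 days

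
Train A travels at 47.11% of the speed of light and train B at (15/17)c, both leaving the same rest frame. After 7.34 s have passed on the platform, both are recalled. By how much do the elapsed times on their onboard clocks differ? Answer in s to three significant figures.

|τ_A − τ_B| = 3.02 s

A: β = 0.4711; γ = 1/√(1 − 0.4711²) = 1/√0.7781 = 1.134; τ_A = 7.34/1.134 = 6.474 s.
B: γ = 1/√(1 − (15/17)²) = 17/8 = 2.125; τ_B = 7.34/2.125 = 3.454 s.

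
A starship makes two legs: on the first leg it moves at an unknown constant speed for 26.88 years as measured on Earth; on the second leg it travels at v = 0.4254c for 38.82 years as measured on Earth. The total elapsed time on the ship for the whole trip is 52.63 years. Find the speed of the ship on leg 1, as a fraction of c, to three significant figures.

β = 0.759

Leg 1: speed unknown; τ_1 = 26.88/γ_1.
Leg 2: γ = 1/√(1 − 0.4254²) = 1/√0.8190 = 1.105; τ_2 = 38.82/1.105 = 35.13 years.
Total proper time: τ_1 + 35.13 = 52.63, so τ_1 = 52.63 − 35.13 = 17.50 years.
γ_1 = 26.88/17.50 = 1.536; β = √(1 − 1/γ²) = √0.5763.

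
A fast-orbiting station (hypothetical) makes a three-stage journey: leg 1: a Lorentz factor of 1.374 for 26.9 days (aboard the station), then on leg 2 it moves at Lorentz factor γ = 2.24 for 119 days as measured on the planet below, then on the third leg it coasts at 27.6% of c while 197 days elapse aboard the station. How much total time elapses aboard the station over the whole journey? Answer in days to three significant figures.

τ = 277 days

Leg 1: 26.9 days is already measured aboard the station.
Leg 2: γ = 2.24; τ_2 = 119/2.240 = 53.12 days.
Leg 3: 197 days is already measured aboard the station.
Total: 26.90 + 53.12 + 197.0 days.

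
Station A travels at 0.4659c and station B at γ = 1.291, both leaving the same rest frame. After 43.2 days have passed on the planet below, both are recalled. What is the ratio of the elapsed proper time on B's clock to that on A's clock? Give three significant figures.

τ_B/τ_A = 0.875

A: γ = 1/√(1 − 0.4659²) = 1/√0.7829 = 1.130. B: γ = 1.291.
τ_A/τ_B = γ_B/γ_A = 1.291/1.130 = 1.142, so τ_B/τ_A = 0.8754.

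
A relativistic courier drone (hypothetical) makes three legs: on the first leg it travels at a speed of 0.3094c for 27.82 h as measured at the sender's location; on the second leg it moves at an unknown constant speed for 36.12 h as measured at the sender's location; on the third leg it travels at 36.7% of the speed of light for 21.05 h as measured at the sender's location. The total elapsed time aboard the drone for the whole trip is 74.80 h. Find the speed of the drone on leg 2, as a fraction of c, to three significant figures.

Leg 1: γ = 1/√(1 − 0.3094²) = 1/√0.9043 = 1.052; τ_1 = 27.82/1.052 = 26.45 h.
Leg 2: speed unknown; τ_2 = 36.12/γ_2.
Leg 3: β = 0.367; γ = 1/√(1 − 0.367²) = 1/√0.8653 = 1.075; τ_3 = 21.05/1.075 = 19.58 h.
Total proper time: 26.45 + τ_2 + 19.58 = 74.80, so τ_2 = 74.80 − 46.04 = 28.76 h.
γ_2 = 36.12/28.76 = 1.256; β = √(1 − 1/γ²) = √0.3658.

β = 0.605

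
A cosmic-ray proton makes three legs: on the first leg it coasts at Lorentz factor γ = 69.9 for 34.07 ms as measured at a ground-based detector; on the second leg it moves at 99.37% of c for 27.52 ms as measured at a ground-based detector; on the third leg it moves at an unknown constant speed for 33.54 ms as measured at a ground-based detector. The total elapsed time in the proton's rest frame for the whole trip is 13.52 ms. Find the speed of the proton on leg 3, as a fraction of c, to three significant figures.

β = 0.955

Leg 1: γ = 69.9; τ_1 = 34.07/69.90 = 0.4874 ms.
Leg 2: β = 0.9937; γ = 1/√(1 − 0.9937²) = 1/√0.01256 = 8.923; τ_2 = 27.52/8.923 = 3.084 ms.
Leg 3: speed unknown; τ_3 = 33.54/γ_3.
Total proper time: 0.4874 + 3.084 + τ_3 = 13.52, so τ_3 = 13.52 − 3.572 = 9.948 ms.
γ_3 = 33.54/9.948 = 3.371; β = √(1 − 1/γ²) = √0.9120.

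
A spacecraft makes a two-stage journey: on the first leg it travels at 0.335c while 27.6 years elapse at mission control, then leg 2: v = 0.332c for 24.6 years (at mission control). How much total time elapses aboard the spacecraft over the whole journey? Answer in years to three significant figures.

τ = 49.2 years

Leg 1: γ = 1/√(1 − 0.335²) = 1/√0.8878 = 1.061; τ_1 = 27.6/1.061 = 26.01 years.
Leg 2: γ = 1/√(1 − 0.332²) = 1/√0.8898 = 1.060; τ_2 = 24.6/1.060 = 23.20 years.
Total: 26.01 + 23.20 years.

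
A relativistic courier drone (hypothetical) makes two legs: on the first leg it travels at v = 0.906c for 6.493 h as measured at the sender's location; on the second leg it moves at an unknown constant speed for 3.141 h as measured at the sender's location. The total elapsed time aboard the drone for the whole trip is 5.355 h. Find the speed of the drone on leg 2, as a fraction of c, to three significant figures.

β = 0.558

Leg 1: γ = 1/√(1 − 0.906²) = 1/√0.1792 = 2.363; τ_1 = 6.493/2.363 = 2.748 h.
Leg 2: speed unknown; τ_2 = 3.141/γ_2.
Total proper time: 2.748 + τ_2 = 5.355, so τ_2 = 5.355 − 2.748 = 2.607 h.
γ_2 = 3.141/2.607 = 1.205; β = √(1 − 1/γ²) = √0.3113.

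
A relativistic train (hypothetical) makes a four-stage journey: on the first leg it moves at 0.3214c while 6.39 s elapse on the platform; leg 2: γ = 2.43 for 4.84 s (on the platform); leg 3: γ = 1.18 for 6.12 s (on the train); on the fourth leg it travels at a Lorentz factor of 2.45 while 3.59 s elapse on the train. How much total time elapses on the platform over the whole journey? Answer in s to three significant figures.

Δt = 27.2 s

Leg 1: 6.39 s is already measured on the platform.
Leg 2: 4.84 s is already measured on the platform.
Leg 3: γ = 1.18; Δt_3 = 1.180 × 6.12 = 7.222 s.
Leg 4: γ = 2.45; Δt_4 = 2.450 × 3.59 = 8.795 s.
Total: 6.390 + 4.840 + 7.222 + 8.795 s.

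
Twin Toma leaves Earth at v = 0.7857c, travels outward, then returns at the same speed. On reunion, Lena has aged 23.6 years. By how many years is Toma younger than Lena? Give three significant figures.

γ = 1/√(1 − 0.7857²) = 1/√0.3827 = 1.617
Toma's elapsed proper time: τ = 23.6/1.617 = 14.60 years.
Age gap = Δt − τ = 23.6 − 14.60 years.

Δt − τ = 9.00 years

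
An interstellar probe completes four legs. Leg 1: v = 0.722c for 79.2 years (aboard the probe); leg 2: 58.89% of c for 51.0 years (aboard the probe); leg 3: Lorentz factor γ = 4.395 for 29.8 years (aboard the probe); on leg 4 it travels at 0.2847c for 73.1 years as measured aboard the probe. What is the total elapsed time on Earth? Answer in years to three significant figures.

Δt = 385 years

Leg 1: γ = 1/√(1 − 0.722²) = 1/√0.4787 = 1.445; Δt_1 = 1.445 × 79.2 = 114.5 years.
Leg 2: β = 0.5889; γ = 1/√(1 − 0.5889²) = 1/√0.6532 = 1.237; Δt_2 = 1.237 × 51.0 = 63.10 years.
Leg 3: γ = 4.395; Δt_3 = 4.395 × 29.8 = 131.0 years.
Leg 4: γ = 1/√(1 − 0.2847²) = 1/√0.9189 = 1.043; Δt_4 = 1.043 × 73.1 = 76.26 years.
Total: 114.5 + 63.10 + 131.0 + 76.26 years.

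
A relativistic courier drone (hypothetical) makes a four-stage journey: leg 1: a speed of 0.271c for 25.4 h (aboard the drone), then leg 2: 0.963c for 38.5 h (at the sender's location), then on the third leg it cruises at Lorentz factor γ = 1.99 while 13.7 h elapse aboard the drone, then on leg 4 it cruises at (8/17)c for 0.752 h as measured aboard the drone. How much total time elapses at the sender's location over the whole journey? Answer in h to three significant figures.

Δt = 93.0 h

Leg 1: γ = 1/√(1 − 0.271²) = 1/√0.9266 = 1.039; Δt_1 = 1.039 × 25.4 = 26.39 h.
Leg 2: 38.5 h is already measured at the sender's location.
Leg 3: γ = 1.99; Δt_3 = 1.990 × 13.7 = 27.26 h.
Leg 4: γ = 1/√(1 − (8/17)²) = 17/15 ≈ 1.133; Δt_4 = 1.133 × 0.752 = 0.8523 h.
Total: 26.39 + 38.50 + 27.26 + 0.8523 h.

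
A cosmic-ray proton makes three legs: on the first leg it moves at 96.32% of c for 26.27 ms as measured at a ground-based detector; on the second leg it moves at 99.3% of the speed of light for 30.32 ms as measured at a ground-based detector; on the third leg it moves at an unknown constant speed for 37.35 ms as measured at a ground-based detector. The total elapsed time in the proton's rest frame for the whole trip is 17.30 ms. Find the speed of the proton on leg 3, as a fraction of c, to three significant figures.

β = 0.984

Leg 1: β = 0.9632; γ = 1/√(1 − 0.9632²) = 1/√0.07225 = 3.720; τ_1 = 26.27/3.720 = 7.061 ms.
Leg 2: β = 0.993; γ = 1/√(1 − 0.993²) = 1/√0.01395 = 8.466; τ_2 = 30.32/8.466 = 3.581 ms.
Leg 3: speed unknown; τ_3 = 37.35/γ_3.
Total proper time: 7.061 + 3.581 + τ_3 = 17.30, so τ_3 = 17.30 − 10.64 = 6.658 ms.
γ_3 = 37.35/6.658 = 5.610; β = √(1 − 1/γ²) = √0.9682.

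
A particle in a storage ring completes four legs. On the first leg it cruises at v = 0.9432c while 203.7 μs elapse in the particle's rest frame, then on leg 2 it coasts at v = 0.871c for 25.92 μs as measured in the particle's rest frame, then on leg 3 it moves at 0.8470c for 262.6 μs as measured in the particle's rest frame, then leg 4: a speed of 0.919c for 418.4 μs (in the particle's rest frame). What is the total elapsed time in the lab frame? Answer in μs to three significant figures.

Leg 1: γ = 1/√(1 − 0.9432²) = 1/√0.1104 = 3.010; Δt_1 = 3.010 × 203.7 = 613.1 μs.
Leg 2: γ = 1/√(1 − 0.871²) = 1/√0.2414 = 2.035; Δt_2 = 2.035 × 25.92 = 52.76 μs.
Leg 3: γ = 1/√(1 − 0.8470²) = 1/√0.2826 = 1.881; Δt_3 = 1.881 × 262.6 = 494.0 μs.
Leg 4: γ = 1/√(1 − 0.919²) = 1/√0.1554 = 2.536; Δt_4 = 2.536 × 418.4 = 1061 μs.
Total: 613.1 + 52.76 + 494.0 + 1061 μs.

Δt = 2220 μs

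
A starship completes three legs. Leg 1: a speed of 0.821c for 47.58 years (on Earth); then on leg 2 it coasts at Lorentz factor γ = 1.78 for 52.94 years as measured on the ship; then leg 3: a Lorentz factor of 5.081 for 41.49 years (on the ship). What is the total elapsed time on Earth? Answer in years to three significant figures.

Δt = 353 years

Leg 1: 47.58 years is already measured on Earth.
Leg 2: γ = 1.78; Δt_2 = 1.780 × 52.94 = 94.23 years.
Leg 3: γ = 5.081; Δt_3 = 5.081 × 41.49 = 210.8 years.
Total: 47.58 + 94.23 + 210.8 years.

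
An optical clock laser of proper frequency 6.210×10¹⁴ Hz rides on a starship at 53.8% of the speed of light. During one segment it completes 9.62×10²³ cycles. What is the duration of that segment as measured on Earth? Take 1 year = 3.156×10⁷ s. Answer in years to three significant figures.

β = 0.538; γ = 1/√(1 − 0.538²) = 1/√0.7106 = 1.186
Proper time for N cycles: τ = N/f = 9.62×10²³/(6.210×10¹⁴) = 1.549×10⁹ s = 49.08 years.
Lab-frame duration Δt = γτ = 1.186 × 49.08 = 58.23 years.

Δt = 58.2 years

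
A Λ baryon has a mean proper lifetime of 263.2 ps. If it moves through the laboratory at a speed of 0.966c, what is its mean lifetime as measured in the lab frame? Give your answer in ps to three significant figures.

Δt = 1020 ps

γ = 1/√(1 − 0.966²) = 1/√0.06684 = 3.868
The rest-frame lifetime is the proper time; the lab measures the dilated interval Δt = γτ₀ = 3.868 × 263.2 ps.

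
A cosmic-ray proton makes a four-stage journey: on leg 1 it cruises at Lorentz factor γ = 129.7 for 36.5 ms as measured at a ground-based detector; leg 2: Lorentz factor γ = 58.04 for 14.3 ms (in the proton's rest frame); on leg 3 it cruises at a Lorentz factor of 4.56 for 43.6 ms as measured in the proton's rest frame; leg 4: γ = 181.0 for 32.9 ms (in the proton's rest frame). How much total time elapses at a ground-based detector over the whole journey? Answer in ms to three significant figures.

Δt = 7020 ms

Leg 1: 36.5 ms is already measured at a ground-based detector.
Leg 2: γ = 58.04; Δt_2 = 58.04 × 14.3 = 830.0 ms.
Leg 3: γ = 4.56; Δt_3 = 4.560 × 43.6 = 198.8 ms.
Leg 4: γ = 181.0; Δt_4 = 181.0 × 32.9 = 5955 ms.
Total: 36.50 + 830.0 + 198.8 + 5955 ms.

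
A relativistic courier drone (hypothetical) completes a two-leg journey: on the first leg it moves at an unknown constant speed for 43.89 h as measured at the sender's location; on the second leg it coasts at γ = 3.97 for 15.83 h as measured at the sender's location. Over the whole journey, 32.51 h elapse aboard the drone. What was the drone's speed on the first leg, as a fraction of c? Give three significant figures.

β = 0.760

Leg 1: speed unknown; τ_1 = 43.89/γ_1.
Leg 2: γ = 3.97; τ_2 = 15.83/3.970 = 3.987 h.
Total proper time: τ_1 + 3.987 = 32.51, so τ_1 = 32.51 − 3.987 = 28.52 h.
γ_1 = 43.89/28.52 = 1.539; β = √(1 − 1/γ²) = √0.5777.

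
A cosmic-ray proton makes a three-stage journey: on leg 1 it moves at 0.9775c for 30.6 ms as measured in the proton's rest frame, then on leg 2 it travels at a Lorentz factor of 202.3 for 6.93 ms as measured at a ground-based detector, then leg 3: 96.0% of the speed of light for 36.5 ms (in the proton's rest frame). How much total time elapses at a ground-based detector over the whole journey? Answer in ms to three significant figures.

Δt = 282 ms

Leg 1: γ = 1/√(1 − 0.9775²) = 1/√0.04449 = 4.741; Δt_1 = 4.741 × 30.6 = 145.1 ms.
Leg 2: 6.93 ms is already measured at a ground-based detector.
Leg 3: β = 0.960; γ = 1/√(1 − 0.960²) = 1/√0.07840 = 3.571; Δt_3 = 3.571 × 36.5 = 130.4 ms.
Total: 145.1 + 6.930 + 130.4 ms.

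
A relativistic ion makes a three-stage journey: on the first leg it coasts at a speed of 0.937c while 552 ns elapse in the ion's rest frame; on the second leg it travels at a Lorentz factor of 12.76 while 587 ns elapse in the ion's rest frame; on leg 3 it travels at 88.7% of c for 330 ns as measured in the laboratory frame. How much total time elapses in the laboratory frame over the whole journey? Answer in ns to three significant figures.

Leg 1: γ = 1/√(1 − 0.937²) = 1/√0.1220 = 2.863; Δt_1 = 2.863 × 552 = 1580 ns.
Leg 2: γ = 12.76; Δt_2 = 12.76 × 587 = 7490 ns.
Leg 3: 330 ns is already measured in the laboratory frame.
Total: 1580 + 7490 + 330.0 ns.

Δt = 9400 ns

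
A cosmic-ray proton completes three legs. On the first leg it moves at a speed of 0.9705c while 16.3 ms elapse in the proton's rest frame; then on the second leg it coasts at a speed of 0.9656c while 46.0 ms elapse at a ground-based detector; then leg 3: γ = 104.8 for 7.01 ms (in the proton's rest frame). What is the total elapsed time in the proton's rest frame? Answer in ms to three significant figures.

Leg 1: 16.3 ms is already measured in the proton's rest frame.
Leg 2: γ = 1/√(1 − 0.9656²) = 1/√0.06762 = 3.846; τ_2 = 46.0/3.846 = 11.96 ms.
Leg 3: 7.01 ms is already measured in the proton's rest frame.
Total: 16.30 + 11.96 + 7.010 ms.

τ = 35.3 ms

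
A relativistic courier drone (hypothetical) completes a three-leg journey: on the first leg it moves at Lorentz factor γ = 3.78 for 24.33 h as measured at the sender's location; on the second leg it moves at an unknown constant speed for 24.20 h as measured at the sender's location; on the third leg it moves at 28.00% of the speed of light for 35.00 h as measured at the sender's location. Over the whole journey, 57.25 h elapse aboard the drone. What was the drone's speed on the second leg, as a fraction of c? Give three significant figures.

β = 0.703

Leg 1: γ = 3.78; τ_1 = 24.33/3.780 = 6.437 h.
Leg 2: speed unknown; τ_2 = 24.20/γ_2.
Leg 3: β = 0.2800; γ = 1/√(1 − 0.2800²) = 1/√0.9216 = 1.042; τ_3 = 35.00/1.042 = 33.60 h.
Total proper time: 6.437 + τ_2 + 33.60 = 57.25, so τ_2 = 57.25 − 40.04 = 17.21 h.
γ_2 = 24.20/17.21 = 1.406; β = √(1 − 1/γ²) = √0.4941.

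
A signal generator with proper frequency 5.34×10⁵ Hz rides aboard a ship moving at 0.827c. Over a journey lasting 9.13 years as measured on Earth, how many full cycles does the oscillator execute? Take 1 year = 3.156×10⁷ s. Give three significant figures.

γ = 1/√(1 − 0.827²) = 1/√0.3161 = 1.779
The oscillator's own cycle count is N = f × τ where τ is the proper time on the ship. τ = Δt/γ = 9.13/1.779 = 5.133 years = 1.620×10⁸ s.
N = 5.34×10⁵ × 1.620×10⁸ = 8.651×10¹³.

N = 8.65×10¹³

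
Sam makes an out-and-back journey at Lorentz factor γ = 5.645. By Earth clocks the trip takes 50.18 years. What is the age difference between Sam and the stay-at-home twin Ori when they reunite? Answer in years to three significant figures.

γ = 5.645
Sam's elapsed proper time: τ = 50.18/5.645 = 8.889 years.
Age gap = Δt − τ = 50.18 − 8.889 years.

Δt − τ = 41.3 years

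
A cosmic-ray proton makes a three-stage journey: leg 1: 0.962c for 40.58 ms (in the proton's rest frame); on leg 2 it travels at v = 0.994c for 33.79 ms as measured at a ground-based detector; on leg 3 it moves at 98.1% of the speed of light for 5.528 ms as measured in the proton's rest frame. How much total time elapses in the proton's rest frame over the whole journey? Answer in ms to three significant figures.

τ = 49.8 ms

Leg 1: 40.58 ms is already measured in the proton's rest frame.
Leg 2: γ = 1/√(1 − 0.994²) = 1/√0.01196 = 9.142; τ_2 = 33.79/9.142 = 3.696 ms.
Leg 3: 5.528 ms is already measured in the proton's rest frame.
Total: 40.58 + 3.696 + 5.528 ms.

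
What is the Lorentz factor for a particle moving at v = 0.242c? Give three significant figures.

γ = 1.03

γ = 1/√(1 − 0.242²) = 1/√0.9414 = 1.031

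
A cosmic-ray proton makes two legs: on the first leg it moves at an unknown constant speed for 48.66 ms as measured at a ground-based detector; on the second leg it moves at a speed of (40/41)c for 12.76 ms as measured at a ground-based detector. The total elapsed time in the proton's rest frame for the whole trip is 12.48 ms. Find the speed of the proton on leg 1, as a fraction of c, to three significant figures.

Leg 1: speed unknown; τ_1 = 48.66/γ_1.
Leg 2: γ = 1/√(1 − (40/41)²) = 41/9 ≈ 4.556; τ_2 = 12.76/4.556 = 2.801 ms.
Total proper time: τ_1 + 2.801 = 12.48, so τ_1 = 12.48 − 2.801 = 9.679 ms.
γ_1 = 48.66/9.679 = 5.027; β = √(1 − 1/γ²) = √0.9604.

β = 0.980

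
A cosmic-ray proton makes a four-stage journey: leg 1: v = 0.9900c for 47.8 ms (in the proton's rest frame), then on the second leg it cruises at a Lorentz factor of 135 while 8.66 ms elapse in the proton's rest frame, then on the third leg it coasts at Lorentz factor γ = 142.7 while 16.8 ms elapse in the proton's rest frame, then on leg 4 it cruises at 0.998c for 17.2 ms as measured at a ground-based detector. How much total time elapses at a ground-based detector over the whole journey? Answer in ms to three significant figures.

Δt = 3920 ms

Leg 1: γ = 1/√(1 − 0.9900²) = 1/√0.01990 = 7.089; Δt_1 = 7.089 × 47.8 = 338.8 ms.
Leg 2: γ = 135; Δt_2 = 135.0 × 8.66 = 1169 ms.
Leg 3: γ = 142.7; Δt_3 = 142.7 × 16.8 = 2397 ms.
Leg 4: 17.2 ms is already measured at a ground-based detector.
Total: 338.8 + 1169 + 2397 + 17.20 ms.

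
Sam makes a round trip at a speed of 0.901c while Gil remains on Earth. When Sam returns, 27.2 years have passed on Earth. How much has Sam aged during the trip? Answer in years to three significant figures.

τ = 11.8 years

γ = 1/√(1 − 0.901²) = 1/√0.1882 = 2.305
Sam's clock measures proper time along the trip: τ = Δt/γ = 27.2/2.305 years.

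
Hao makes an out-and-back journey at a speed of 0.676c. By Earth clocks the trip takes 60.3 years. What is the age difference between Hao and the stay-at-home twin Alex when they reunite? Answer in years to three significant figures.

γ = 1/√(1 − 0.676²) = 1/√0.5430 = 1.357
Hao's elapsed proper time: τ = 60.3/1.357 = 44.44 years.
Age gap = Δt − τ = 60.3 − 44.44 years.

Δt − τ = 15.9 years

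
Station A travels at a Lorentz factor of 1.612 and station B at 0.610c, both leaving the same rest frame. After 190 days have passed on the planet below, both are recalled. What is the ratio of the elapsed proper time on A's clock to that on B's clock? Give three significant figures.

A: γ = 1.612. B: γ = 1/√(1 − 0.610²) = 1/√0.6279 = 1.262.
τ_A/τ_B = γ_B/γ_A = 1.262/1.612 = 0.7829, so τ_A/τ_B = 0.7829.

τ_A/τ_B = 0.783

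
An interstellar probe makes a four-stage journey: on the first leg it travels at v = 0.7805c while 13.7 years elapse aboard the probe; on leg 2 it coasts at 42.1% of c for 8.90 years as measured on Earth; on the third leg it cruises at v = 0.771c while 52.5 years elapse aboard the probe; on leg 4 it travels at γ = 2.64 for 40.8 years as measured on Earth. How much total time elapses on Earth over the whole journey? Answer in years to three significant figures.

Leg 1: γ = 1/√(1 − 0.7805²) = 1/√0.3908 = 1.600; Δt_1 = 1.600 × 13.7 = 21.91 years.
Leg 2: 8.90 years is already measured on Earth.
Leg 3: γ = 1/√(1 − 0.771²) = 1/√0.4056 = 1.570; Δt_3 = 1.570 × 52.5 = 82.44 years.
Leg 4: 40.8 years is already measured on Earth.
Total: 21.91 + 8.900 + 82.44 + 40.80 years.

Δt = 154 years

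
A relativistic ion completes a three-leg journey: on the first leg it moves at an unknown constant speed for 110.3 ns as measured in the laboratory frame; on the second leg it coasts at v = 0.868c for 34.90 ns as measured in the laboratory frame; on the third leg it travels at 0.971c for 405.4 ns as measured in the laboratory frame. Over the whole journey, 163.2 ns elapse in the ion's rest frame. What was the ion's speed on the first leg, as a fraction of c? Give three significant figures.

Leg 1: speed unknown; τ_1 = 110.3/γ_1.
Leg 2: γ = 1/√(1 − 0.868²) = 1/√0.2466 = 2.014; τ_2 = 34.90/2.014 = 17.33 ns.
Leg 3: γ = 1/√(1 − 0.971²) = 1/√0.05716 = 4.183; τ_3 = 405.4/4.183 = 96.92 ns.
Total proper time: τ_1 + 17.33 + 96.92 = 163.2, so τ_1 = 163.2 − 114.3 = 48.95 ns.
γ_1 = 110.3/48.95 = 2.253; β = √(1 − 1/γ²) = √0.8031.

β = 0.896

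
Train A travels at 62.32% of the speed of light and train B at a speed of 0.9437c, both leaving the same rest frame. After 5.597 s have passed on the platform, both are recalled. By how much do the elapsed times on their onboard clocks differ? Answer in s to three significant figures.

|τ_A − τ_B| = 2.53 s

A: β = 0.6232; γ = 1/√(1 − 0.6232²) = 1/√0.6116 = 1.279; τ_A = 5.597/1.279 = 4.377 s.
B: γ = 1/√(1 − 0.9437²) = 1/√0.1094 = 3.023; τ_B = 5.597/3.023 = 1.852 s.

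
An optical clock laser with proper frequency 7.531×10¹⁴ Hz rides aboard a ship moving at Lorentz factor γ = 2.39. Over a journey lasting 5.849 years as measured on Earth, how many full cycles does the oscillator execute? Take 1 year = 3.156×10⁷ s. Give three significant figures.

γ = 2.39
The oscillator's own cycle count is N = f × τ where τ is the proper time on the ship. τ = Δt/γ = 5.849/2.390 = 2.447 years = 7.724×10⁷ s.
N = 7.531×10¹⁴ × 7.724×10⁷ = 5.817×10²².

N = 5.82×10²²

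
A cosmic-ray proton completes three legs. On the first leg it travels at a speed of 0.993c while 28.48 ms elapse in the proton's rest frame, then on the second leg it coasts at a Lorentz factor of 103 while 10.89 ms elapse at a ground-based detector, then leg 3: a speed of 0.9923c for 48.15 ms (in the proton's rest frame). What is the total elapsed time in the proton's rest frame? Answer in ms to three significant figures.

τ = 76.7 ms

Leg 1: 28.48 ms is already measured in the proton's rest frame.
Leg 2: γ = 103; τ_2 = 10.89/103.0 = 0.1057 ms.
Leg 3: 48.15 ms is already measured in the proton's rest frame.
Total: 28.48 + 0.1057 + 48.15 ms.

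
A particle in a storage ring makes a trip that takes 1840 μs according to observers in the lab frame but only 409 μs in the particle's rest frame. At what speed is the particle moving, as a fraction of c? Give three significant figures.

v = 0.975c

The proper time is measured in the particle's rest frame (both events occur at the particle's location); Δt is measured in the lab frame. γ = Δt/τ = 1840/409 = 4.499.
β = √(1 − 1/γ²) = √(1 − 0.04941) = √0.9506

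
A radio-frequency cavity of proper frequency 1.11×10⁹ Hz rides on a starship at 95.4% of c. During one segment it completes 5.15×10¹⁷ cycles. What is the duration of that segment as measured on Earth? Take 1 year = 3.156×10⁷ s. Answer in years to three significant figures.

Δt = 49.0 years

β = 0.954; γ = 1/√(1 − 0.954²) = 1/√0.08988 = 3.335
Proper time for N cycles: τ = N/f = 5.15×10¹⁷/(1.11×10⁹) = 4.640×10⁸ s = 14.70 years.
Lab-frame duration Δt = γτ = 3.335 × 14.70 = 49.03 years.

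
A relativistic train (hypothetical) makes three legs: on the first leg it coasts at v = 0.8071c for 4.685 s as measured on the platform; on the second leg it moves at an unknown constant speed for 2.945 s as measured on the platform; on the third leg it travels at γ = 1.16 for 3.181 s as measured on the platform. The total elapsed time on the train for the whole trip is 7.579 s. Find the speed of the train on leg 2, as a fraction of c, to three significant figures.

Leg 1: γ = 1/√(1 − 0.8071²) = 1/√0.3486 = 1.694; τ_1 = 4.685/1.694 = 2.766 s.
Leg 2: speed unknown; τ_2 = 2.945/γ_2.
Leg 3: γ = 1.16; τ_3 = 3.181/1.160 = 2.742 s.
Total proper time: 2.766 + τ_2 + 2.742 = 7.579, so τ_2 = 7.579 − 5.508 = 2.071 s.
γ_2 = 2.945/2.071 = 1.422; β = √(1 − 1/γ²) = √0.5056.

β = 0.711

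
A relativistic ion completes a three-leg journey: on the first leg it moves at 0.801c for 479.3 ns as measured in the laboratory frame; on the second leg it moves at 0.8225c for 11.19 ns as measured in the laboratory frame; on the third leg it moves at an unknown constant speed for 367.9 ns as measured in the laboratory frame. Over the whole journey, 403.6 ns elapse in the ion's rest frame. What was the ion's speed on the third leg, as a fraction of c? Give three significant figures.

β = 0.954

Leg 1: γ = 1/√(1 − 0.801²) = 1/√0.3584 = 1.670; τ_1 = 479.3/1.670 = 286.9 ns.
Leg 2: γ = 1/√(1 − 0.8225²) = 1/√0.3235 = 1.758; τ_2 = 11.19/1.758 = 6.364 ns.
Leg 3: speed unknown; τ_3 = 367.9/γ_3.
Total proper time: 286.9 + 6.364 + τ_3 = 403.6, so τ_3 = 403.6 − 293.3 = 110.3 ns.
γ_3 = 367.9/110.3 = 3.336; β = √(1 − 1/γ²) = √0.9101.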